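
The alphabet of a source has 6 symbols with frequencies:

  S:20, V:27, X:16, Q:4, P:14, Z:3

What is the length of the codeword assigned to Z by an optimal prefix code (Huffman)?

4

Huffman merges, smallest pair first:
combine Z(3), Q(4) → 7
combine 7, P(14) → 21
combine X(16), S(20) → 36
combine 21, V(27) → 48
combine 36, 48 → 84
The subtree containing Z is merged 4 times, so code length = 4.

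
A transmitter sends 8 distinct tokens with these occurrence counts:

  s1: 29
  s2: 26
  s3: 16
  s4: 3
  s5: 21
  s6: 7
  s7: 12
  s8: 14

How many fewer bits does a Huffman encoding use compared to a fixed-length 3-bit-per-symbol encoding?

Fixed-length: 3 bits × 128 symbols = 384 bits.
Huffman merges:
combine s4(3), s6(7) → 10
combine 10, s7(12) → 22
combine s8(14), s3(16) → 30
combine s5(21), 22 → 43
combine s2(26), s1(29) → 55
combine 30, 43 → 73
combine 55, 73 → 128
Huffman total = 10 + 22 + 30 + 43 + 55 + 73 + 128 = 361 bits.
Saving = 384 − 361 = 23 bits.

23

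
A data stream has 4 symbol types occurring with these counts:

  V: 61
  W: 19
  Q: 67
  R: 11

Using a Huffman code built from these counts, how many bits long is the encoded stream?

279

Build the Huffman tree bottom-up:
R(11) + W(19) → 30
30 + V(61) → 91
Q(67) + 91 → 158
Each symbol's bit-cost is frequency × depth; summing gives 279 bits (equivalently 30 + 91 + 158).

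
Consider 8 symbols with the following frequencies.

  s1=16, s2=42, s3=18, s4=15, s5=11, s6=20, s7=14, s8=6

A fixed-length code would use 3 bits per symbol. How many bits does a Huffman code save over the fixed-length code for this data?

Fixed-length: 3 bits × 142 symbols = 426 bits.
Huffman merges:
s8(6) + s5(11) → 17
s7(14) + s4(15) → 29
s1(16) + 17 → 33
s3(18) + s6(20) → 38
29 + 33 → 62
38 + s2(42) → 80
62 + 80 → 142
Huffman total = 17 + 29 + 33 + 38 + 62 + 80 + 142 = 401 bits.
Saving = 426 − 401 = 25 bits.

25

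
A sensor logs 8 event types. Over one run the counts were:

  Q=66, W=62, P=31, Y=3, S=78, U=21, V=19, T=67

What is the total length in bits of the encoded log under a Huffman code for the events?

961

Greedily combine the two least-frequent nodes:
combine Y(3), V(19) → 22
combine U(21), 22 → 43
combine P(31), 43 → 74
combine W(62), Q(66) → 128
combine T(67), 74 → 141
combine S(78), 128 → 206
combine 141, 206 → 347
The encoded length is the sum of every internal node's weight: 22 + 43 + 74 + 128 + 141 + 206 + 347 = 961 bits.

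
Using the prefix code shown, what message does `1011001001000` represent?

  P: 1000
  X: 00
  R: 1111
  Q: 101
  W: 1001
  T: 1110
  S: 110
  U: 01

QWXP

Read left to right; each codeword is recognised as soon as it completes (prefix code):
  101→Q | 1001→W | 00→X | 1000→P
Decoded message: QWXP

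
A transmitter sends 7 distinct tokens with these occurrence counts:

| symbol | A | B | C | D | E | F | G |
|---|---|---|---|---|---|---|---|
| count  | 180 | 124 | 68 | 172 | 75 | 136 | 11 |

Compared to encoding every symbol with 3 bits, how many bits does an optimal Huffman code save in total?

273

Fixed-length: 3 bits × 766 symbols = 2298 bits.
Huffman merges:
combine G(11), C(68) → 79
combine E(75), 79 → 154
combine B(124), F(136) → 260
combine 154, D(172) → 326
combine A(180), 260 → 440
combine 326, 440 → 766
Huffman total = 79 + 154 + 260 + 326 + 440 + 766 = 2025 bits.
Saving = 2298 − 2025 = 273 bits.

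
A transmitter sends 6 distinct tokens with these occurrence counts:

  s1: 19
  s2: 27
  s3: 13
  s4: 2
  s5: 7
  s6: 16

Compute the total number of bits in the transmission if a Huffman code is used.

199

Greedily combine the two least-frequent nodes:
combine s4(2), s5(7) → 9
combine 9, s3(13) → 22
combine s6(16), s1(19) → 35
combine 22, s2(27) → 49
combine 35, 49 → 84
The encoded length is the sum of every internal node's weight: 9 + 22 + 35 + 49 + 84 = 199 bits.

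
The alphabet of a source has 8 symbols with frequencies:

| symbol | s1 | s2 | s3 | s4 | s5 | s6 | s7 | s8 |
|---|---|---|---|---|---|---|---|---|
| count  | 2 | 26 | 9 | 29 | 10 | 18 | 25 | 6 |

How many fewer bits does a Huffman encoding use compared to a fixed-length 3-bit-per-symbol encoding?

30

Fixed-length: 3 bits × 125 symbols = 375 bits.
Huffman merges:
s1(2) + s8(6) → 8
8 + s3(9) → 17
s5(10) + 17 → 27
s6(18) + s7(25) → 43
s2(26) + 27 → 53
s4(29) + 43 → 72
53 + 72 → 125
Huffman total = 8 + 17 + 27 + 43 + 53 + 72 + 125 = 345 bits.
Saving = 375 − 345 = 30 bits.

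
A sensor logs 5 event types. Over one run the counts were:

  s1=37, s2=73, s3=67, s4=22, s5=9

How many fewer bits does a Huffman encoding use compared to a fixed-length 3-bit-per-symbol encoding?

Fixed-length: 3 bits × 208 symbols = 624 bits.
Huffman merges:
merge s5(9) and s4(22): 31
merge 31 and s1(37): 68
merge s3(67) and 68: 135
merge s2(73) and 135: 208
Huffman total = 31 + 68 + 135 + 208 = 442 bits.
Saving = 624 − 442 = 182 bits.

182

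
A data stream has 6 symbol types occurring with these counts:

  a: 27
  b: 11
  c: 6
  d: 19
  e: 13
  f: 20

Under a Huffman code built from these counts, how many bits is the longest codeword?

4

Merge the two lowest-weight nodes at each step:
merge c(6) and b(11): 17
merge e(13) and 17: 30
merge d(19) and f(20): 39
merge a(27) and 30: 57
merge 39 and 57: 96
Maximum depth reached is 4.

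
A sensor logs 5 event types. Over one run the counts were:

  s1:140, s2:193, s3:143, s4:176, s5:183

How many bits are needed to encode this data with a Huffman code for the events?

1953

Build the Huffman tree bottom-up:
combine s1(140), s3(143) → 283
combine s4(176), s5(183) → 359
combine s2(193), 283 → 476
combine 359, 476 → 835
Each symbol's bit-cost is frequency × depth; summing gives 1953 bits (equivalently 283 + 359 + 476 + 835).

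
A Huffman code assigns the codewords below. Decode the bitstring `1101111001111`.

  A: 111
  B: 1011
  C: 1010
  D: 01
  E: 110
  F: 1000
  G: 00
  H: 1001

Read left to right; each codeword is recognised as soon as it completes (prefix code):
  110→E | 111→A | 1001→H | 111→A
Decoded message: EAHA

EAHA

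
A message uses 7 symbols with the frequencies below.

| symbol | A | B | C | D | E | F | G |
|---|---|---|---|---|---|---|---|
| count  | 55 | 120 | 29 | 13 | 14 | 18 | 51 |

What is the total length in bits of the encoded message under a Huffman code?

732

Greedily combine the two least-frequent nodes:
combine D(13), E(14) → 27
combine F(18), 27 → 45
combine C(29), 45 → 74
combine G(51), A(55) → 106
combine 74, 106 → 180
combine B(120), 180 → 300
Each symbol's bit-cost is frequency × depth; summing gives 732 bits (equivalently 27 + 45 + 74 + 106 + 180 + 300).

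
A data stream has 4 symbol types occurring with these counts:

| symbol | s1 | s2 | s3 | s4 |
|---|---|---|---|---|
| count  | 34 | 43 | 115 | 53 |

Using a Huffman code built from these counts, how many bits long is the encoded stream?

452

Merge the two smallest weights repeatedly:
combine s1(34), s2(43) → 77
combine s4(53), 77 → 130
combine s3(115), 130 → 245
Total encoded bits = sum of merged weights = 77 + 130 + 245 = 452.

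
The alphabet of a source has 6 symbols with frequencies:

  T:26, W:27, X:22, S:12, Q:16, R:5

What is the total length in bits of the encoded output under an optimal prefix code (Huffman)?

266

Greedily combine the two least-frequent nodes:
merge R(5) and S(12): 17
merge Q(16) and 17: 33
merge X(22) and T(26): 48
merge W(27) and 33: 60
merge 48 and 60: 108
Total encoded bits = sum of merged weights = 17 + 33 + 48 + 60 + 108 = 266.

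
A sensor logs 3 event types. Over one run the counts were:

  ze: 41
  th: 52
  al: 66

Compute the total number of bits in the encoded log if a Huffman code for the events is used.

Greedily combine the two least-frequent nodes:
merge ze(41) and th(52): 93
merge al(66) and 93: 159
Each symbol's bit-cost is frequency × depth; summing gives 252 bits (equivalently 93 + 159).

252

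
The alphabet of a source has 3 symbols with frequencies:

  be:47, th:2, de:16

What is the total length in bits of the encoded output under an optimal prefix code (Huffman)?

83

Greedily combine the two least-frequent nodes:
merge th(2) and de(16): 18
merge 18 and be(47): 65
Each symbol's bit-cost is frequency × depth; summing gives 83 bits (equivalently 18 + 65).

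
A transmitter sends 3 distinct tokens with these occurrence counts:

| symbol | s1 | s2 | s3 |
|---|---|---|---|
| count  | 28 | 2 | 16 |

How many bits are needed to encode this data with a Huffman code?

Merge the two smallest weights repeatedly:
s2(2) + s3(16) → 18
18 + s1(28) → 46
Each symbol's bit-cost is frequency × depth; summing gives 64 bits (equivalently 18 + 46).

64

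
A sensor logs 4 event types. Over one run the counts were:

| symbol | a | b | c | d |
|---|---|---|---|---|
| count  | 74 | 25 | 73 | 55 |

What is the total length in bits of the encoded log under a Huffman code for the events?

454

Greedily combine the two least-frequent nodes:
merge b(25) and d(55): 80
merge c(73) and a(74): 147
merge 80 and 147: 227
Each symbol's bit-cost is frequency × depth; summing gives 454 bits (equivalently 80 + 147 + 227).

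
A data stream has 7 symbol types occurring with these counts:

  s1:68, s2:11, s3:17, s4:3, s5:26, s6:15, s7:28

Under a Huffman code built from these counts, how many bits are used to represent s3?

Repeatedly merge the two smallest:
s4(3) + s2(11) → 14
14 + s6(15) → 29
s3(17) + s5(26) → 43
s7(28) + 29 → 57
43 + 57 → 100
s1(68) + 100 → 168
The subtree containing s3 is merged 3 times, so code length = 3.

3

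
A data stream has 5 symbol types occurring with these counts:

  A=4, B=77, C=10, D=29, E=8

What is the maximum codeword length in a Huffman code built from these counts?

Merge the two lowest-weight nodes at each step:
combine A(4), E(8) → 12
combine C(10), 12 → 22
combine 22, D(29) → 51
combine 51, B(77) → 128
The first pair merged (A, E) ends up deepest, at depth 4.

4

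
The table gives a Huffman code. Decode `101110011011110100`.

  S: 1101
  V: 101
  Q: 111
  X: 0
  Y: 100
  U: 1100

Read left to right; each codeword is recognised as soon as it completes (prefix code):
  101→V | 1100→U | 1101→S | 111→Q | 0→X | 100→Y
Decoded message: VUSQXY

VUSQXY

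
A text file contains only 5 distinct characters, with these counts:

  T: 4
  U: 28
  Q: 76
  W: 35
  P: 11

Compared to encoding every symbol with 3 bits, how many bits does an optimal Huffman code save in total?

Fixed-length: 3 bits × 154 symbols = 462 bits.
Huffman merges:
combine T(4), P(11) → 15
combine 15, U(28) → 43
combine W(35), 43 → 78
combine Q(76), 78 → 154
Huffman total = 15 + 43 + 78 + 154 = 290 bits.
Saving = 462 − 290 = 172 bits.

172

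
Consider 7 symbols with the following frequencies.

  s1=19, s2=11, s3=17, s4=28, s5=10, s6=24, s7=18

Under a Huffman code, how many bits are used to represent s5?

Repeatedly merge the two smallest:
merge s5(10) and s2(11): 21
merge s3(17) and s7(18): 35
merge s1(19) and 21: 40
merge s6(24) and s4(28): 52
merge 35 and 40: 75
merge 52 and 75: 127
s5 sits 4 levels below the root, so its codeword is 4 bits.

4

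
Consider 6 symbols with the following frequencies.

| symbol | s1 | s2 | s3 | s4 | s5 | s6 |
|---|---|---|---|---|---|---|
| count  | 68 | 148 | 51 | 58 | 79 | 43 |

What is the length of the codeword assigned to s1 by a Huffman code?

Repeatedly merge the two smallest:
s6(43) + s3(51) → 94
s4(58) + s1(68) → 126
s5(79) + 94 → 173
126 + s2(148) → 274
173 + 274 → 447
s1 sits 3 levels below the root, so its codeword is 3 bits.

3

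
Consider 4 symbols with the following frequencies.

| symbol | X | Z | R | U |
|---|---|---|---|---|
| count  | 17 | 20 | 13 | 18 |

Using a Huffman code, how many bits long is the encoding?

136

Build the Huffman tree bottom-up:
R(13) + X(17) → 30
U(18) + Z(20) → 38
30 + 38 → 68
Total encoded bits = sum of merged weights = 30 + 38 + 68 = 136.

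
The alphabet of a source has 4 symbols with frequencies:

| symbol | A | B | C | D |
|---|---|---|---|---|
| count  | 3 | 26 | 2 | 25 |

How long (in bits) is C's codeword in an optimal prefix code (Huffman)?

Repeatedly merge the two smallest:
combine C(2), A(3) → 5
combine 5, D(25) → 30
combine B(26), 30 → 56
C's leaf is at depth 3, giving a 3-bit codeword.

3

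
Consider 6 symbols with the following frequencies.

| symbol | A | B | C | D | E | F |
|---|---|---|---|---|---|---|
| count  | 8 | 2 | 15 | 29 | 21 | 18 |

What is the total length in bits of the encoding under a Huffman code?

Merge the two smallest weights repeatedly:
B(2) + A(8) → 10
10 + C(15) → 25
F(18) + E(21) → 39
25 + D(29) → 54
39 + 54 → 93
Each symbol's bit-cost is frequency × depth; summing gives 221 bits (equivalently 10 + 25 + 39 + 54 + 93).

221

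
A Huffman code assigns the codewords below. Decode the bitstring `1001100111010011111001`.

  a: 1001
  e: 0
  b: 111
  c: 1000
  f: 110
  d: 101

Read left to right; each codeword is recognised as soon as it completes (prefix code):
  1001→a | 1001→a | 110→f | 1001→a | 111→b | 1001→a
Decoded message: aafaba

aafaba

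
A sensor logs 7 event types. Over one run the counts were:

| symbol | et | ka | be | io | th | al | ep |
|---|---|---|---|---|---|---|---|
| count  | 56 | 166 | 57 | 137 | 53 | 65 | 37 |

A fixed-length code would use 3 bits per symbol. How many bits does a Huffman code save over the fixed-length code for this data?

213

Fixed-length: 3 bits × 571 symbols = 1713 bits.
Huffman merges:
combine ep(37), th(53) → 90
combine et(56), be(57) → 113
combine al(65), 90 → 155
combine 113, io(137) → 250
combine 155, ka(166) → 321
combine 250, 321 → 571
Huffman total = 90 + 113 + 155 + 250 + 321 + 571 = 1500 bits.
Saving = 1713 − 1500 = 213 bits.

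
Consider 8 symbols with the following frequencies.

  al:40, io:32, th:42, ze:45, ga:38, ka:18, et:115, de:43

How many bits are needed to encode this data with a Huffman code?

Greedily combine the two least-frequent nodes:
merge ka(18) and io(32): 50
merge ga(38) and al(40): 78
merge th(42) and de(43): 85
merge ze(45) and 50: 95
merge 78 and 85: 163
merge 95 and et(115): 210
merge 163 and 210: 373
Each symbol's bit-cost is frequency × depth; summing gives 1054 bits (equivalently 50 + 78 + 85 + 95 + 163 + 210 + 373).

1054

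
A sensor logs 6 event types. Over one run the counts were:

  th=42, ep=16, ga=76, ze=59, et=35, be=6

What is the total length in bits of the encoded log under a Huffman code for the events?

547

Merge the two smallest weights repeatedly:
combine be(6), ep(16) → 22
combine 22, et(35) → 57
combine th(42), 57 → 99
combine ze(59), ga(76) → 135
combine 99, 135 → 234
Each symbol's bit-cost is frequency × depth; summing gives 547 bits (equivalently 22 + 57 + 99 + 135 + 234).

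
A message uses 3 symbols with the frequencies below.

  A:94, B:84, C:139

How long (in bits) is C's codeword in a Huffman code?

Repeatedly merge the two smallest:
combine B(84), A(94) → 178
combine C(139), 178 → 317
C sits one level below the root: a 1-bit codeword.

1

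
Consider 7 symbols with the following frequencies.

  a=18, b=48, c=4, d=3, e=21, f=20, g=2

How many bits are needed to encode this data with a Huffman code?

Merge the two smallest weights repeatedly:
g(2) + d(3) → 5
c(4) + 5 → 9
9 + a(18) → 27
f(20) + e(21) → 41
27 + 41 → 68
b(48) + 68 → 116
The encoded length is the sum of every internal node's weight: 5 + 9 + 27 + 41 + 68 + 116 = 266 bits.

266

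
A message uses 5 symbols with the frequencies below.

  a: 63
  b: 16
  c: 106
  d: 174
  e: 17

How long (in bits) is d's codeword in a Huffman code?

Repeatedly merge the two smallest:
combine b(16), e(17) → 33
combine 33, a(63) → 96
combine 96, c(106) → 202
combine d(174), 202 → 376
d is a child of the root — depth 1, so its codeword is a single bit.

1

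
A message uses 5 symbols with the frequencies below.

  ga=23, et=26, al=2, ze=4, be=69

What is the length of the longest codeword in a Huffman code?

4

Merge the two lowest-weight nodes at each step:
combine al(2), ze(4) → 6
combine 6, ga(23) → 29
combine et(26), 29 → 55
combine 55, be(69) → 124
Maximum depth reached is 4.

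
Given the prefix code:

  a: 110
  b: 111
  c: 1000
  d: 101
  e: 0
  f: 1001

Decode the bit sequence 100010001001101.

ccfd

Read left to right; each codeword is recognised as soon as it completes (prefix code):
  1000→c | 1000→c | 1001→f | 101→d
Decoded message: ccfd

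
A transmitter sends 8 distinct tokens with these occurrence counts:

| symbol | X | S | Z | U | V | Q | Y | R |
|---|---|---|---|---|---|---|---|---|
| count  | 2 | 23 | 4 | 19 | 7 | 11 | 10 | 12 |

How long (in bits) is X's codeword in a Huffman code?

Huffman merges, smallest pair first:
merge X(2) and Z(4): 6
merge 6 and V(7): 13
merge Y(10) and Q(11): 21
merge R(12) and 13: 25
merge U(19) and 21: 40
merge S(23) and 25: 48
merge 40 and 48: 88
X sits 5 levels below the root, so its codeword is 5 bits.

5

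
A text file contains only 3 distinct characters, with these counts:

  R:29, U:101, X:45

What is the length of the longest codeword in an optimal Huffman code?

Merge the two lowest-weight nodes at each step:
R(29) + X(45) → 74
74 + U(101) → 175
Maximum depth reached is 2.

2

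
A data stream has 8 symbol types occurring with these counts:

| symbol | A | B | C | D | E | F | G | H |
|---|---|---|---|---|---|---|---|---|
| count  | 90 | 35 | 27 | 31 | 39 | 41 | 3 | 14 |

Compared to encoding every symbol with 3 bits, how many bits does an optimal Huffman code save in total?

Fixed-length: 3 bits × 280 symbols = 840 bits.
Huffman merges:
merge G(3) and H(14): 17
merge 17 and C(27): 44
merge D(31) and B(35): 66
merge E(39) and F(41): 80
merge 44 and 66: 110
merge 80 and A(90): 170
merge 110 and 170: 280
Huffman total = 17 + 44 + 66 + 80 + 110 + 170 + 280 = 767 bits.
Saving = 840 − 767 = 73 bits.

73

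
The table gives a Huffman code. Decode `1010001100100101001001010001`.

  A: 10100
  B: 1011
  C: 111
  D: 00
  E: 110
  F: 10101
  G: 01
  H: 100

AGHHAHAG

Read left to right; each codeword is recognised as soon as it completes (prefix code):
  10100→A | 01→G | 100→H | 100→H | 10100→A | 100→H | 10100→A | 01→G
Decoded message: AGHHAHAG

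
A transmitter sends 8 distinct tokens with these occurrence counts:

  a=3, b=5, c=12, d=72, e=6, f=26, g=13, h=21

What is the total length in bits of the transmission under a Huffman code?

Merge the two smallest weights repeatedly:
a(3) + b(5) → 8
e(6) + 8 → 14
c(12) + g(13) → 25
14 + h(21) → 35
25 + f(26) → 51
35 + 51 → 86
d(72) + 86 → 158
Total encoded bits = sum of merged weights = 8 + 14 + 25 + 35 + 51 + 86 + 158 = 377.

377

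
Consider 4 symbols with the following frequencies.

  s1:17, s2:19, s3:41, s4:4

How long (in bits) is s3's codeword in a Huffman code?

Repeatedly merge the two smallest:
merge s4(4) and s1(17): 21
merge s2(19) and 21: 40
merge 40 and s3(41): 81
s3 is a child of the root — depth 1, so its codeword is a single bit.

1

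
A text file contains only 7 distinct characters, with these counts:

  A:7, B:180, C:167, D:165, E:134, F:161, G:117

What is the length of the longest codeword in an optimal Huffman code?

4

Merge the two lowest-weight nodes at each step:
A(7) + G(117) → 124
124 + E(134) → 258
F(161) + D(165) → 326
C(167) + B(180) → 347
258 + 326 → 584
347 + 584 → 931
The first pair merged (A, G) ends up deepest, at depth 4.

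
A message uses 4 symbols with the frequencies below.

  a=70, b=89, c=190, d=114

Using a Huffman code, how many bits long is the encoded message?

Merge the two smallest weights repeatedly:
combine a(70), b(89) → 159
combine d(114), 159 → 273
combine c(190), 273 → 463
Each symbol's bit-cost is frequency × depth; summing gives 895 bits (equivalently 159 + 273 + 463).

895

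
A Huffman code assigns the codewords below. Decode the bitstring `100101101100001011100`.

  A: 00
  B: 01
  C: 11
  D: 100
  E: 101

DEEDAECA

Read left to right; each codeword is recognised as soon as it completes (prefix code):
  100→D | 101→E | 101→E | 100→D | 00→A | 101→E | 11→C | 00→A
Decoded message: DEEDAECA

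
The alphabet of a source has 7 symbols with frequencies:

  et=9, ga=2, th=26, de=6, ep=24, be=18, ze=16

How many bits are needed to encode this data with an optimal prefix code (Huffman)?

Build the Huffman tree bottom-up:
merge ga(2) and de(6): 8
merge 8 and et(9): 17
merge ze(16) and 17: 33
merge be(18) and ep(24): 42
merge th(26) and 33: 59
merge 42 and 59: 101
Each symbol's bit-cost is frequency × depth; summing gives 260 bits (equivalently 8 + 17 + 33 + 42 + 59 + 101).

260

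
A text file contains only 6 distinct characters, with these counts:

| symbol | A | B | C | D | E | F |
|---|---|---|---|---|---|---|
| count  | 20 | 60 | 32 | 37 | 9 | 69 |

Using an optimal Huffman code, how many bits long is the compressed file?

Greedily combine the two least-frequent nodes:
merge E(9) and A(20): 29
merge 29 and C(32): 61
merge D(37) and B(60): 97
merge 61 and F(69): 130
merge 97 and 130: 227
The encoded length is the sum of every internal node's weight: 29 + 61 + 97 + 130 + 227 = 544 bits.

544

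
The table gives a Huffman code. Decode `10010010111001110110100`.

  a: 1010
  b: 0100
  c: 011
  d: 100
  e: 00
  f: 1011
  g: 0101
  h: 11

Read left to right; each codeword is recognised as soon as it completes (prefix code):
  100→d | 100→d | 1011→f | 100→d | 11→h | 1011→f | 0100→b
Decoded message: ddfdhfb

ddfdhfb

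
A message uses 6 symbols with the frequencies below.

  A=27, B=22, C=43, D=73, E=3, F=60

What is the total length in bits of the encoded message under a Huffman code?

Build the Huffman tree bottom-up:
E(3) + B(22) → 25
25 + A(27) → 52
C(43) + 52 → 95
F(60) + D(73) → 133
95 + 133 → 228
The encoded length is the sum of every internal node's weight: 25 + 52 + 95 + 133 + 228 = 533 bits.

533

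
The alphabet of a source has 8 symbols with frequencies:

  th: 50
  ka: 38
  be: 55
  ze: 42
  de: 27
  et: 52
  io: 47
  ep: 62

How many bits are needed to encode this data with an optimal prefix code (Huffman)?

Greedily combine the two least-frequent nodes:
de(27) + ka(38) → 65
ze(42) + io(47) → 89
th(50) + et(52) → 102
be(55) + ep(62) → 117
65 + 89 → 154
102 + 117 → 219
154 + 219 → 373
Each symbol's bit-cost is frequency × depth; summing gives 1119 bits (equivalently 65 + 89 + 102 + 117 + 154 + 219 + 373).

1119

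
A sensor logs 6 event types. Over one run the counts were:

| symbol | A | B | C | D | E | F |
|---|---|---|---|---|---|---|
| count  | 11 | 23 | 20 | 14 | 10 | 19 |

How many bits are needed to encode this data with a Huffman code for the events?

Build the Huffman tree bottom-up:
combine E(10), A(11) → 21
combine D(14), F(19) → 33
combine C(20), 21 → 41
combine B(23), 33 → 56
combine 41, 56 → 97
Total encoded bits = sum of merged weights = 21 + 33 + 41 + 56 + 97 = 248.

248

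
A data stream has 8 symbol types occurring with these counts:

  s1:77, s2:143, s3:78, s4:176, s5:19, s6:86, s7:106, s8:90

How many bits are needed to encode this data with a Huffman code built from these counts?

2245

Build the Huffman tree bottom-up:
combine s5(19), s1(77) → 96
combine s3(78), s6(86) → 164
combine s8(90), 96 → 186
combine s7(106), s2(143) → 249
combine 164, s4(176) → 340
combine 186, 249 → 435
combine 340, 435 → 775
The encoded length is the sum of every internal node's weight: 96 + 164 + 186 + 249 + 340 + 435 + 775 = 2245 bits.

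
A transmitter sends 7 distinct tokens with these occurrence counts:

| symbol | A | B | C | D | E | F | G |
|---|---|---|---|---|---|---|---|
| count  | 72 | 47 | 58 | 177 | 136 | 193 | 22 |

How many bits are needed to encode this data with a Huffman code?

Merge the two smallest weights repeatedly:
combine G(22), B(47) → 69
combine C(58), 69 → 127
combine A(72), 127 → 199
combine E(136), D(177) → 313
combine F(193), 199 → 392
combine 313, 392 → 705
Each symbol's bit-cost is frequency × depth; summing gives 1805 bits (equivalently 69 + 127 + 199 + 313 + 392 + 705).

1805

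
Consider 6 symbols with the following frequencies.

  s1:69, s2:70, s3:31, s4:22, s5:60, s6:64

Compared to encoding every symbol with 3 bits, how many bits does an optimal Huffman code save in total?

Fixed-length: 3 bits × 316 symbols = 948 bits.
Huffman merges:
s4(22) + s3(31) → 53
53 + s5(60) → 113
s6(64) + s1(69) → 133
s2(70) + 113 → 183
133 + 183 → 316
Huffman total = 53 + 113 + 133 + 183 + 316 = 798 bits.
Saving = 948 − 798 = 150 bits.

150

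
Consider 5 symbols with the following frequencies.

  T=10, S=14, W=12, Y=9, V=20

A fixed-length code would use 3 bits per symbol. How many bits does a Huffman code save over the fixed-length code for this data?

Fixed-length: 3 bits × 65 symbols = 195 bits.
Huffman merges:
merge Y(9) and T(10): 19
merge W(12) and S(14): 26
merge 19 and V(20): 39
merge 26 and 39: 65
Huffman total = 19 + 26 + 39 + 65 = 149 bits.
Saving = 195 − 149 = 46 bits.

46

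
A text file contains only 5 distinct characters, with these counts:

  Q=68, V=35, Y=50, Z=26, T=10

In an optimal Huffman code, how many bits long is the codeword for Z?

3

Huffman merges, smallest pair first:
T(10) + Z(26) → 36
V(35) + 36 → 71
Y(50) + Q(68) → 118
71 + 118 → 189
Z sits 3 levels below the root, so its codeword is 3 bits.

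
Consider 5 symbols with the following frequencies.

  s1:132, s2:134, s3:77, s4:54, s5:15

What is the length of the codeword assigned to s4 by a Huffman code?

3

Repeatedly merge the two smallest:
merge s5(15) and s4(54): 69
merge 69 and s3(77): 146
merge s1(132) and s2(134): 266
merge 146 and 266: 412
s4 sits 3 levels below the root, so its codeword is 3 bits.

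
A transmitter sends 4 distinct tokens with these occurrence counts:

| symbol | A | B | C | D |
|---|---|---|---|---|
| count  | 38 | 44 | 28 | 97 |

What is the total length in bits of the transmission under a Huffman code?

Merge the two smallest weights repeatedly:
C(28) + A(38) → 66
B(44) + 66 → 110
D(97) + 110 → 207
Each symbol's bit-cost is frequency × depth; summing gives 383 bits (equivalently 66 + 110 + 207).

383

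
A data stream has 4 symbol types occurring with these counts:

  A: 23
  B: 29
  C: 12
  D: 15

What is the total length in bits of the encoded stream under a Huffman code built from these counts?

Merge the two smallest weights repeatedly:
C(12) + D(15) → 27
A(23) + 27 → 50
B(29) + 50 → 79
The encoded length is the sum of every internal node's weight: 27 + 50 + 79 = 156 bits.

156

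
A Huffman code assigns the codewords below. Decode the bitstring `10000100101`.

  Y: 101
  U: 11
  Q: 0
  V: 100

VQQVY

Read left to right; each codeword is recognised as soon as it completes (prefix code):
  100→V | 0→Q | 0→Q | 100→V | 101→Y
Decoded message: VQQVY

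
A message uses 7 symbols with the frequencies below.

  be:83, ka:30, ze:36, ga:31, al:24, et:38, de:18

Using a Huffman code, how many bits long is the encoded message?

Build the Huffman tree bottom-up:
merge de(18) and al(24): 42
merge ka(30) and ga(31): 61
merge ze(36) and et(38): 74
merge 42 and 61: 103
merge 74 and be(83): 157
merge 103 and 157: 260
Total encoded bits = sum of merged weights = 42 + 61 + 74 + 103 + 157 + 260 = 697.

697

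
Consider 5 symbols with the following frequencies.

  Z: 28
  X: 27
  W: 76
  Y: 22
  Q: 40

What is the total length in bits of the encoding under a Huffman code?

427

Merge the two smallest weights repeatedly:
combine Y(22), X(27) → 49
combine Z(28), Q(40) → 68
combine 49, 68 → 117
combine W(76), 117 → 193
Total encoded bits = sum of merged weights = 49 + 68 + 117 + 193 = 427.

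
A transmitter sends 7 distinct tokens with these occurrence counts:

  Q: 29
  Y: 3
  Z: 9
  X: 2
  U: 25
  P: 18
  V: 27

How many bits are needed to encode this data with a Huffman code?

277

Greedily combine the two least-frequent nodes:
X(2) + Y(3) → 5
5 + Z(9) → 14
14 + P(18) → 32
U(25) + V(27) → 52
Q(29) + 32 → 61
52 + 61 → 113
Total encoded bits = sum of merged weights = 5 + 14 + 32 + 52 + 61 + 113 = 277.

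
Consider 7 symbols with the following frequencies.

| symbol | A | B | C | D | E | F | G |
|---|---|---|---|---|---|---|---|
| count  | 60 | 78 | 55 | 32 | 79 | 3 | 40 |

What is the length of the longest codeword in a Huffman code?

4

Merge the two lowest-weight nodes at each step:
merge F(3) and D(32): 35
merge 35 and G(40): 75
merge C(55) and A(60): 115
merge 75 and B(78): 153
merge E(79) and 115: 194
merge 153 and 194: 347
The rarest symbols sit at the bottom; the longest codeword is 4 bits.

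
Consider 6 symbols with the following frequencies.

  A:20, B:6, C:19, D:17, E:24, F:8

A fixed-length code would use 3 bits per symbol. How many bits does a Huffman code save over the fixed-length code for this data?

Fixed-length: 3 bits × 94 symbols = 282 bits.
Huffman merges:
combine B(6), F(8) → 14
combine 14, D(17) → 31
combine C(19), A(20) → 39
combine E(24), 31 → 55
combine 39, 55 → 94
Huffman total = 14 + 31 + 39 + 55 + 94 = 233 bits.
Saving = 282 − 233 = 49 bits.

49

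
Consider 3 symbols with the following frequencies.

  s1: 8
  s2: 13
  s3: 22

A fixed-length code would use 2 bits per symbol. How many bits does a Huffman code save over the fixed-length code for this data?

Fixed-length: 2 bits × 43 symbols = 86 bits.
Huffman merges:
merge s1(8) and s2(13): 21
merge 21 and s3(22): 43
Huffman total = 21 + 43 = 64 bits.
Saving = 86 − 64 = 22 bits.

22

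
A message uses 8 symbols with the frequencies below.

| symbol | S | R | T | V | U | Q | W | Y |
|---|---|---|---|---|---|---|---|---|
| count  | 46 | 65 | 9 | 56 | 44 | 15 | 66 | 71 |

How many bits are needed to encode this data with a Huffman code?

Build the Huffman tree bottom-up:
merge T(9) and Q(15): 24
merge 24 and U(44): 68
merge S(46) and V(56): 102
merge R(65) and W(66): 131
merge 68 and Y(71): 139
merge 102 and 131: 233
merge 139 and 233: 372
The encoded length is the sum of every internal node's weight: 24 + 68 + 102 + 131 + 139 + 233 + 372 = 1069 bits.

1069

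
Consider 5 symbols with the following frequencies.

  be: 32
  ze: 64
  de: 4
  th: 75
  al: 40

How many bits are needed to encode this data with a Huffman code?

466

Greedily combine the two least-frequent nodes:
de(4) + be(32) → 36
36 + al(40) → 76
ze(64) + th(75) → 139
76 + 139 → 215
The encoded length is the sum of every internal node's weight: 36 + 76 + 139 + 215 = 466 bits.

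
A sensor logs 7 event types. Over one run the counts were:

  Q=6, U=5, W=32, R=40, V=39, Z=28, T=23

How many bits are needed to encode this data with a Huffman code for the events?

Merge the two smallest weights repeatedly:
combine U(5), Q(6) → 11
combine 11, T(23) → 34
combine Z(28), W(32) → 60
combine 34, V(39) → 73
combine R(40), 60 → 100
combine 73, 100 → 173
Each symbol's bit-cost is frequency × depth; summing gives 451 bits (equivalently 11 + 34 + 60 + 73 + 100 + 173).

451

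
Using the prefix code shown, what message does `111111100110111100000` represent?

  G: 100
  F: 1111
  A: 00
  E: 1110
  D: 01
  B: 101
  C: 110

FEDBEAA

Read left to right; each codeword is recognised as soon as it completes (prefix code):
  1111→F | 1110→E | 01→D | 101→B | 1110→E | 00→A | 00→A
Decoded message: FEDBEAA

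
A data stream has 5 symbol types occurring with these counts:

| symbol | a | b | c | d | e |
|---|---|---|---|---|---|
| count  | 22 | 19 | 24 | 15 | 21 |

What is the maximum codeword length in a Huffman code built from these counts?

3

Merge the two lowest-weight nodes at each step:
d(15) + b(19) → 34
e(21) + a(22) → 43
c(24) + 34 → 58
43 + 58 → 101
The rarest symbols sit at the bottom; the longest codeword is 3 bits.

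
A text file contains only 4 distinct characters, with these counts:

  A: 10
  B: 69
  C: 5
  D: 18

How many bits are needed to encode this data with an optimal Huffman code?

Build the Huffman tree bottom-up:
merge C(5) and A(10): 15
merge 15 and D(18): 33
merge 33 and B(69): 102
Each symbol's bit-cost is frequency × depth; summing gives 150 bits (equivalently 15 + 33 + 102).

150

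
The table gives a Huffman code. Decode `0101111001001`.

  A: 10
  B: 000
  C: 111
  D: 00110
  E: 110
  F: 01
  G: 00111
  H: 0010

FFCHF

Read left to right; each codeword is recognised as soon as it completes (prefix code):
  01→F | 01→F | 111→C | 0010→H | 01→F
Decoded message: FFCHF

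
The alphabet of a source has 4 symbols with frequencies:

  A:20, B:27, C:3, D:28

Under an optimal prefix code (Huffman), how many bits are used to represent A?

3

Build the tree from the bottom:
C(3) + A(20) → 23
23 + B(27) → 50
D(28) + 50 → 78
A's leaf is at depth 3, giving a 3-bit codeword.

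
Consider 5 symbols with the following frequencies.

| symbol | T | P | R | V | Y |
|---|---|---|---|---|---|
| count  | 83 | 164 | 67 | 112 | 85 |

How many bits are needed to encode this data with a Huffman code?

Build the Huffman tree bottom-up:
merge R(67) and T(83): 150
merge Y(85) and V(112): 197
merge 150 and P(164): 314
merge 197 and 314: 511
The encoded length is the sum of every internal node's weight: 150 + 197 + 314 + 511 = 1172 bits.

1172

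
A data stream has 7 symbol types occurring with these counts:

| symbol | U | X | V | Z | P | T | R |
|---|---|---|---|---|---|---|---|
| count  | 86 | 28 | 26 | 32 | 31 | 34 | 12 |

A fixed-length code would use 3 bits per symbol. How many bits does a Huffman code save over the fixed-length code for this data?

Fixed-length: 3 bits × 249 symbols = 747 bits.
Huffman merges:
merge R(12) and V(26): 38
merge X(28) and P(31): 59
merge Z(32) and T(34): 66
merge 38 and 59: 97
merge 66 and U(86): 152
merge 97 and 152: 249
Huffman total = 38 + 59 + 66 + 97 + 152 + 249 = 661 bits.
Saving = 747 − 661 = 86 bits.

86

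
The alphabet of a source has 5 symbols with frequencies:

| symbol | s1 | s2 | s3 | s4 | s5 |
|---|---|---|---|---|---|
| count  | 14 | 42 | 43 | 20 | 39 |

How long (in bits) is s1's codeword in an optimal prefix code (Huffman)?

3

Huffman merges, smallest pair first:
combine s1(14), s4(20) → 34
combine 34, s5(39) → 73
combine s2(42), s3(43) → 85
combine 73, 85 → 158
s1 sits 3 levels below the root, so its codeword is 3 bits.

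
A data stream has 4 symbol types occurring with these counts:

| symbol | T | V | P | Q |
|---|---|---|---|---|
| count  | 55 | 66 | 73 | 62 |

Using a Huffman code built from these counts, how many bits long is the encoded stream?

Merge the two smallest weights repeatedly:
T(55) + Q(62) → 117
V(66) + P(73) → 139
117 + 139 → 256
Total encoded bits = sum of merged weights = 117 + 139 + 256 = 512.

512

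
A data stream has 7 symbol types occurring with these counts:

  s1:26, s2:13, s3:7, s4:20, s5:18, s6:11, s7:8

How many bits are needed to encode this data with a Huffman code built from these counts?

278

Greedily combine the two least-frequent nodes:
merge s3(7) and s7(8): 15
merge s6(11) and s2(13): 24
merge 15 and s5(18): 33
merge s4(20) and 24: 44
merge s1(26) and 33: 59
merge 44 and 59: 103
Each symbol's bit-cost is frequency × depth; summing gives 278 bits (equivalently 15 + 24 + 33 + 44 + 59 + 103).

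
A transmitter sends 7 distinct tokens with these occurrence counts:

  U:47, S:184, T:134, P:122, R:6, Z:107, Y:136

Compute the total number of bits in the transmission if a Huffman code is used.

1941

Merge the two smallest weights repeatedly:
combine R(6), U(47) → 53
combine 53, Z(107) → 160
combine P(122), T(134) → 256
combine Y(136), 160 → 296
combine S(184), 256 → 440
combine 296, 440 → 736
The encoded length is the sum of every internal node's weight: 53 + 160 + 256 + 296 + 440 + 736 = 1941 bits.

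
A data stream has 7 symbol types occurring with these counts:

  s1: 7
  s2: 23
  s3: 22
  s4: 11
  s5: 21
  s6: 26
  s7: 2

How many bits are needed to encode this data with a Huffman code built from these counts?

294

Build the Huffman tree bottom-up:
merge s7(2) and s1(7): 9
merge 9 and s4(11): 20
merge 20 and s5(21): 41
merge s3(22) and s2(23): 45
merge s6(26) and 41: 67
merge 45 and 67: 112
Each symbol's bit-cost is frequency × depth; summing gives 294 bits (equivalently 9 + 20 + 41 + 45 + 67 + 112).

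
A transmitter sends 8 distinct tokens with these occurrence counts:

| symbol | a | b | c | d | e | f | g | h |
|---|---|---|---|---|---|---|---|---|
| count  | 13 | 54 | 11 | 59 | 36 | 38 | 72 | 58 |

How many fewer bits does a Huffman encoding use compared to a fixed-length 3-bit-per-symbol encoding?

Fixed-length: 3 bits × 341 symbols = 1023 bits.
Huffman merges:
combine c(11), a(13) → 24
combine 24, e(36) → 60
combine f(38), b(54) → 92
combine h(58), d(59) → 117
combine 60, g(72) → 132
combine 92, 117 → 209
combine 132, 209 → 341
Huffman total = 24 + 60 + 92 + 117 + 132 + 209 + 341 = 975 bits.
Saving = 1023 − 975 = 48 bits.

48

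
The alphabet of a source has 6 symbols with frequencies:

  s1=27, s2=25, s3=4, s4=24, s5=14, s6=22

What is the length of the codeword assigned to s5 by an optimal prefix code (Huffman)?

4

Repeatedly merge the two smallest:
combine s3(4), s5(14) → 18
combine 18, s6(22) → 40
combine s4(24), s2(25) → 49
combine s1(27), 40 → 67
combine 49, 67 → 116
s5's leaf is at depth 4, giving a 4-bit codeword.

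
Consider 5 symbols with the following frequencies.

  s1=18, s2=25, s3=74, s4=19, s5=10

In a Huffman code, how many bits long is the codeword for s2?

3

Build the tree from the bottom:
s5(10) + s1(18) → 28
s4(19) + s2(25) → 44
28 + 44 → 72
72 + s3(74) → 146
s2's leaf is at depth 3, giving a 3-bit codeword.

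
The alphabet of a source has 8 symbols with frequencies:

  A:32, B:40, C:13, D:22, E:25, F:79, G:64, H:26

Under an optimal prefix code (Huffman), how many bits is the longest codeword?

Merge the two lowest-weight nodes at each step:
C(13) + D(22) → 35
E(25) + H(26) → 51
A(32) + 35 → 67
B(40) + 51 → 91
G(64) + 67 → 131
F(79) + 91 → 170
131 + 170 → 301
The first pair merged (C, D) ends up deepest, at depth 4.

4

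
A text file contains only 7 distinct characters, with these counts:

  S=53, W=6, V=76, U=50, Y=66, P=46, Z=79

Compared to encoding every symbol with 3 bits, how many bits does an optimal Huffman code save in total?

103

Fixed-length: 3 bits × 376 symbols = 1128 bits.
Huffman merges:
combine W(6), P(46) → 52
combine U(50), 52 → 102
combine S(53), Y(66) → 119
combine V(76), Z(79) → 155
combine 102, 119 → 221
combine 155, 221 → 376
Huffman total = 52 + 102 + 119 + 155 + 221 + 376 = 1025 bits.
Saving = 1128 − 1025 = 103 bits.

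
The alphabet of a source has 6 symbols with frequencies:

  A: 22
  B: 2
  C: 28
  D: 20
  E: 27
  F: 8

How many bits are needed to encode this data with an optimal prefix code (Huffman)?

Build the Huffman tree bottom-up:
B(2) + F(8) → 10
10 + D(20) → 30
A(22) + E(27) → 49
C(28) + 30 → 58
49 + 58 → 107
Total encoded bits = sum of merged weights = 10 + 30 + 49 + 58 + 107 = 254.

254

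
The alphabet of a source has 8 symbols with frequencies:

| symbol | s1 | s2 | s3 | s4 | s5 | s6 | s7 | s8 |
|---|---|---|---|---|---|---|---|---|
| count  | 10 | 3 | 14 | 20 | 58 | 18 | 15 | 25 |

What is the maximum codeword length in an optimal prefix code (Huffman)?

4

Merge the two lowest-weight nodes at each step:
merge s2(3) and s1(10): 13
merge 13 and s3(14): 27
merge s7(15) and s6(18): 33
merge s4(20) and s8(25): 45
merge 27 and 33: 60
merge 45 and s5(58): 103
merge 60 and 103: 163
Maximum depth reached is 4.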